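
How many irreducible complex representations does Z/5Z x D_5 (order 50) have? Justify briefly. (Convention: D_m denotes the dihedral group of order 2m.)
20

The number of irreducible complex representations of a finite group equals its number of conjugacy classes. For a direct product, #classes(G x H) = #classes(G) * #classes(H). Z/5Z has 5 classes (abelian), D_5 has 4 classes, so 5 * 4 = 20, so Z/5Z x D_5 (order 50) has exactly 20 irreducible complex representations.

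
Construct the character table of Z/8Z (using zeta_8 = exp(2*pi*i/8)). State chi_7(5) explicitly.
Character table of Z/8Z (irreps indexed chi_0,...,chi_7 with chi_k(m) = zeta_8^(k*m), zeta_8 = exp(2*pi*i/8)):
  irrep \ class  {0} (size 1)  {1} (size 1)    {2} (size 1)  {3} (size 1)    {4} (size 1)  {5} (size 1)    {6} (size 1)  {7} (size 1)  
  chi_0          1             1               1             1               1             1               1             1             
  chi_1          1             exp(I*pi/4)     I             exp(3*I*pi/4)   -1            exp(-3*I*pi/4)  -I            exp(-I*pi/4)  
  chi_2          1             I               -1            -I              1             I               -1            -I            
  chi_3          1             exp(3*I*pi/4)   -I            exp(I*pi/4)     -1            exp(-I*pi/4)    I             exp(-3*I*pi/4)
  chi_4          1             -1              1             -1              1             -1              1             -1            
  chi_5          1             exp(-3*I*pi/4)  I             exp(-I*pi/4)    -1            exp(I*pi/4)     -I            exp(3*I*pi/4) 
  chi_6          1             -I              -1            I               1             -I              -1            I             
  chi_7          1             exp(-I*pi/4)    -I            exp(-3*I*pi/4)  -1            exp(3*I*pi/4)   I             exp(I*pi/4)   

Spot check: chi_7(5) = zeta_8^(7*5) = zeta_8^35 = exp(3*I*pi/4).

Proof sketch: Z/8Z is abelian, so all 8 irreducible complex representations are 1-dimensional. They are given by chi_k(m) = zeta_8^(k*m) for k = 0,...,7. Row orthogonality: sum_m chi_k(m) conj(chi_l(m)) = 8 * [k = l].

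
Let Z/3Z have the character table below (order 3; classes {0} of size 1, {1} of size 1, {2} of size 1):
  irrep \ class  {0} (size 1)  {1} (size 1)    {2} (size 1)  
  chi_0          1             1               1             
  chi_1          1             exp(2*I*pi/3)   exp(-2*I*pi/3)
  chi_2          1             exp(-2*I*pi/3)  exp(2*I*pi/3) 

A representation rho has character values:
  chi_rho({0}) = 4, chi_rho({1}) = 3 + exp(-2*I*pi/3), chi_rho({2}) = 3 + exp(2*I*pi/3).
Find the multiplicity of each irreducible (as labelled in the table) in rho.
Multiplicities: chi_0: 3, chi_1: 0, chi_2: 1.

Solution. Use <chi_rho, chi> = (1/|G|) sum_C |C| * chi_rho(C) * conj(chi(C)) with |G| = 3 for each irreducible chi in the table:
  <chi_rho, chi_0> = (1/3)[1*(4)*conj(1) + 1*(3 + exp(-2*I*pi/3))*conj(1) + 1*(3 + exp(2*I*pi/3))*conj(1)]
      = (1/3)[(4) + (3 + exp(-2*I*pi/3)) + (3 + exp(2*I*pi/3))] = 9/3 = 3
  <chi_rho, chi_1> = (1/3)[1*(4)*conj(1) + 1*(3 + exp(-2*I*pi/3))*conj(exp(2*I*pi/3)) + 1*(3 + exp(2*I*pi/3))*conj(exp(-2*I*pi/3))]
      = (1/3)[(4) + (3*exp(-2*I*pi/3) + exp(2*I*pi/3)) + (exp(-2*I*pi/3) + 3*exp(2*I*pi/3))] = 0/3 = 0
  <chi_rho, chi_2> = (1/3)[1*(4)*conj(1) + 1*(3 + exp(-2*I*pi/3))*conj(exp(-2*I*pi/3)) + 1*(3 + exp(2*I*pi/3))*conj(exp(2*I*pi/3))]
      = (1/3)[(4) + (1 + 3*exp(2*I*pi/3)) + (1 + 3*exp(-2*I*pi/3))] = 3/3 = 1
(Exp terms are combined using exp(i*s)*conj(exp(i*t)) = exp(i*(s-t)), and sums of them are collapsed using the identity that for every m > 1 the m distinct m-th roots of unity sum to 0, e.g. 1 + exp(2*I*pi/3) + exp(-2*I*pi/3) = 0.)
Dimension check: dim(rho) = sum (mult * dim) = 3*1 + 0*1 + 1*1 = 4 = chi_rho(e) = 4.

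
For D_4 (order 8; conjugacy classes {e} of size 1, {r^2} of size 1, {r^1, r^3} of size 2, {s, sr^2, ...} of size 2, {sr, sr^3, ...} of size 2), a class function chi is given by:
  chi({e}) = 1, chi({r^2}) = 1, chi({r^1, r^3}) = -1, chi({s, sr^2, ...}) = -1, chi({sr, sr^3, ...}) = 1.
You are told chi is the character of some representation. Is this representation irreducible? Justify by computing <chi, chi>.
Irreducible: <chi, chi> = 1.

Derivation: <chi, chi> = (1/|G|) sum_C |C| * |chi(C)|^2 = (1/8)[1*|1|^2 + 1*|1|^2 + 2*|-1|^2 + 2*|-1|^2 + 2*|1|^2]
  = (1/8)[(1) + (1) + (2) + (2) + (2)] = 8/8 = 1.
A character is irreducible iff <chi, chi> = 1, so this representation is irreducible.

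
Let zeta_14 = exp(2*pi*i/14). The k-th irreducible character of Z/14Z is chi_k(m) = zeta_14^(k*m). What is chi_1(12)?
chi_1(12) = zeta_14^12 = exp(-2*I*pi/7)

Proof sketch: chi_1(12) = zeta_14^(1*12) = zeta_14^12. Since zeta_14^14 = 1, this equals zeta_14^12 = exp(2*pi*i*12/14) = exp(-2*I*pi/7).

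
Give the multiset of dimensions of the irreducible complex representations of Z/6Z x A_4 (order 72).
Dimensions: 1, 1, 1, 1, 1, 1, 1, 1, 1, 1, 1, 1, 1, 1, 1, 1, 1, 1, 3, 3, 3, 3, 3, 3

Reasoning: There are 24 irreducibles (= number of conjugacy classes). Their dimensions d_i satisfy sum d_i^2 = |G| = 72: 1 + 1 + 1 + 1 + 1 + 1 + 1 + 1 + 1 + 1 + 1 + 1 + 1 + 1 + 1 + 1 + 1 + 1 + 9 + 9 + 9 + 9 + 9 + 9 = 72. (For the product with Z/6Z: each of the 6 1-dim characters of Z/6Z tensors with each irrep of A_4, giving 6 copies of each A_4-dimension.)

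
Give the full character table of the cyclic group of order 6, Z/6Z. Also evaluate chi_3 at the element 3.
Character table of Z/6Z (irreps indexed chi_0,...,chi_5 with chi_k(m) = zeta_6^(k*m), zeta_6 = exp(2*pi*i/6)):
  irrep \ class  {0} (size 1)  {1} (size 1)    {2} (size 1)    {3} (size 1)  {4} (size 1)    {5} (size 1)  
  chi_0          1             1               1               1             1               1             
  chi_1          1             exp(I*pi/3)     exp(2*I*pi/3)   -1            exp(-2*I*pi/3)  exp(-I*pi/3)  
  chi_2          1             exp(2*I*pi/3)   exp(-2*I*pi/3)  1             exp(2*I*pi/3)   exp(-2*I*pi/3)
  chi_3          1             -1              1               -1            1               -1            
  chi_4          1             exp(-2*I*pi/3)  exp(2*I*pi/3)   1             exp(-2*I*pi/3)  exp(2*I*pi/3) 
  chi_5          1             exp(-I*pi/3)    exp(-2*I*pi/3)  -1            exp(2*I*pi/3)   exp(I*pi/3)   

Spot check: chi_3(3) = zeta_6^(3*3) = zeta_6^9 = -1.

Proof sketch: Z/6Z is abelian, so all 6 irreducible complex representations are 1-dimensional. They are given by chi_k(m) = zeta_6^(k*m) for k = 0,...,5. Row orthogonality: sum_m chi_k(m) conj(chi_l(m)) = 6 * [k = l].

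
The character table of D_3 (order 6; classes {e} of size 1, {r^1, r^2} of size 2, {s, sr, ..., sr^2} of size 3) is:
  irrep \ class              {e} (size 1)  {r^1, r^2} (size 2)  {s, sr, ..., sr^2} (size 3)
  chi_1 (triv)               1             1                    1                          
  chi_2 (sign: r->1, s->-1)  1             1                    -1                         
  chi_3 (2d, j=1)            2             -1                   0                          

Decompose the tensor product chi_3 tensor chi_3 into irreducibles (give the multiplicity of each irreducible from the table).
chi_3 tensor chi_3 = chi_1 + chi_2 + chi_3 (all other irreducibles have multiplicity 0).

Why: The character of a tensor product is the pointwise product (chi_3 * chi_3)(C) = chi_3(C) * chi_3(C):
  {e}: (2)*(2), {r^1, r^2}: (-1)*(-1), {s, sr, ..., sr^2}: (0)*(0)
so (chi_3 * chi_3) takes values
  {e} -> 4, {r^1, r^2} -> 1, {s, sr, ..., sr^2} -> 0.
Now take the inner product of this character with each irreducible chi from the table, <chi_3*chi_3, chi> = (1/6) sum_C |C| (chi_3*chi_3)(C) conj(chi(C)):
  <chi_3*chi_3, chi_1> = (1/6)[1*(4)*conj(1) + 2*(1)*conj(1) + 3*(0)*conj(1)]
      = (1/6)[(4) + (2) + (0)] = 6/6 = 1
  <chi_3*chi_3, chi_2> = (1/6)[1*(4)*conj(1) + 2*(1)*conj(1) + 3*(0)*conj(-1)]
      = (1/6)[(4) + (2) + (0)] = 6/6 = 1
  <chi_3*chi_3, chi_3> = (1/6)[1*(4)*conj(2) + 2*(1)*conj(-1) + 3*(0)*conj(0)]
      = (1/6)[(8) + (-2) + (0)] = 6/6 = 1
Hence the multiplicities are chi_1: 1, chi_2: 1, chi_3: 1. Dimension check: dim(chi_3)*dim(chi_3) = 2*2 = 4 and sum (mult * dim) = 1*1 + 1*1 + 1*2 = 4.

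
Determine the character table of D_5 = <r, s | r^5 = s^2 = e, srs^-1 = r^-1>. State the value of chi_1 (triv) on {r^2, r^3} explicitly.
Conjugacy classes: {e} of size 1, {r^1, r^4} of size 2, {r^2, r^3} of size 2, {s, sr, ..., sr^4} of size 5.
Character table:
  irrep \ class              {e} (size 1)  {r^1, r^4} (size 2)  {r^2, r^3} (size 2)  {s, sr, ..., sr^4} (size 5)
  chi_1 (triv)               1             1                    1                    1                          
  chi_2 (sign: r->1, s->-1)  1             1                    1                    -1                         
  chi_3 (2d, j=1)            2             -1/2 + sqrt(5)/2     -sqrt(5)/2 - 1/2     0                          
  chi_4 (2d, j=2)            2             -sqrt(5)/2 - 1/2     -1/2 + sqrt(5)/2     0                          

Spot check: chi_1 (triv) on {r^2, r^3} = 1.

Proof sketch: D_5 has order 2*5 = 10 with 4 conjugacy classes, hence 4 irreducibles. Sum of squared dims 1 + 1 + 4 + 4 = 10 = |G|. Linear characters come from the abelianisation; the 2-dimensional irreps have character r^k -> 2*cos(2*pi*j*k/5), reflections -> 0.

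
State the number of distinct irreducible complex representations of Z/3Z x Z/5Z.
15

Justification: The number of irreducible complex representations of a finite group equals its number of conjugacy classes. Z/3Z x Z/5Z is abelian of order 15, so every element is its own conjugacy class: 15 classes, so Z/3Z x Z/5Z (order 15) has exactly 15 irreducible complex representations.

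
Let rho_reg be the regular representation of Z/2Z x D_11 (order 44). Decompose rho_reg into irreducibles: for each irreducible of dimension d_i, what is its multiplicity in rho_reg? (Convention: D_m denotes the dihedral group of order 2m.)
Each irreducible V_i of dimension d_i appears with multiplicity d_i, i.e. rho_reg = (direct sum over all irreducibles V_i) d_i V_i. The irreducible dimensions for Z/2Z x D_11 are 1, 1, 1, 1, 2, 2, 2, 2, 2, 2, 2, 2, 2, 2: 4 irreducibles of dimension 1, each with multiplicity 1; 10 irreducibles of dimension 2, each with multiplicity 2. Total dimension 4*1*1 + 10*2*2 = 44 = |G|.

Argument: General theorem: in the regular representation of a finite group G, each irreducible appears with multiplicity equal to its dimension. Check: dim(rho_reg) = sum d_i^2 = 1 + 1 + 1 + 1 + 4 + 4 + 4 + 4 + 4 + 4 + 4 + 4 + 4 + 4 = 44 = |G|.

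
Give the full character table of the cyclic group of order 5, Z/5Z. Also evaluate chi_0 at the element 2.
Character table of Z/5Z (irreps indexed chi_0,...,chi_4 with chi_k(m) = zeta_5^(k*m), zeta_5 = exp(2*pi*i/5)):
  irrep \ class  {0} (size 1)  {1} (size 1)    {2} (size 1)    {3} (size 1)    {4} (size 1)  
  chi_0          1             1               1               1               1             
  chi_1          1             exp(2*I*pi/5)   exp(4*I*pi/5)   exp(-4*I*pi/5)  exp(-2*I*pi/5)
  chi_2          1             exp(4*I*pi/5)   exp(-2*I*pi/5)  exp(2*I*pi/5)   exp(-4*I*pi/5)
  chi_3          1             exp(-4*I*pi/5)  exp(2*I*pi/5)   exp(-2*I*pi/5)  exp(4*I*pi/5) 
  chi_4          1             exp(-2*I*pi/5)  exp(-4*I*pi/5)  exp(4*I*pi/5)   exp(2*I*pi/5) 

Spot check: chi_0(2) = zeta_5^(0*2) = zeta_5^0 = 1.

Argument: Z/5Z is abelian, so all 5 irreducible complex representations are 1-dimensional. They are given by chi_k(m) = zeta_5^(k*m) for k = 0,...,4. Row orthogonality: sum_m chi_k(m) conj(chi_l(m)) = 5 * [k = l].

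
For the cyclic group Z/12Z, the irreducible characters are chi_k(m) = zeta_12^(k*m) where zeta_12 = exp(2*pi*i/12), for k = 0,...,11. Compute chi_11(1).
chi_11(1) = zeta_12^11 = exp(-I*pi/6)

Why: chi_11(1) = zeta_12^(11*1) = zeta_12^11. Since zeta_12^12 = 1, this equals zeta_12^11 = exp(2*pi*i*11/12) = exp(-I*pi/6).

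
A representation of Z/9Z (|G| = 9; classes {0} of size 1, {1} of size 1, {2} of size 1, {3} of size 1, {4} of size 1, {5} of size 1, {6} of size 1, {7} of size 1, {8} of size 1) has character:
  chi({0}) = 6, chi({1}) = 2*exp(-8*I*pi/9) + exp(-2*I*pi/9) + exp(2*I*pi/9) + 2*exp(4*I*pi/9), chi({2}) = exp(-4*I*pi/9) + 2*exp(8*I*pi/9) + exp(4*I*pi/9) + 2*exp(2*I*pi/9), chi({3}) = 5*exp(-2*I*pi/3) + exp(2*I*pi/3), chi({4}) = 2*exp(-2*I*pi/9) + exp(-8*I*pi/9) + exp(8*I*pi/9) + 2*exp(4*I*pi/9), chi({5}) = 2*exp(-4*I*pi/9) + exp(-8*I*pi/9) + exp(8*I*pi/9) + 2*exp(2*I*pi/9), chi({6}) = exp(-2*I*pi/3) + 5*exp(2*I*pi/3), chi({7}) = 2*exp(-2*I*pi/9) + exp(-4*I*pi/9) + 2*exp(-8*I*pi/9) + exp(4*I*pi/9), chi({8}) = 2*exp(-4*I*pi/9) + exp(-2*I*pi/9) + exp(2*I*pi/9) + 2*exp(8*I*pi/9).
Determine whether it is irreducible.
Not irreducible (reducible): <chi, chi> = 10 > 1.

Explanation: <chi, chi> = (1/|G|) sum_C |C| * |chi(C)|^2 = (1/9)[1*|6|^2 + 1*|2*exp(-8*I*pi/9) + exp(-2*I*pi/9) + exp(2*I*pi/9) + 2*exp(4*I*pi/9)|^2 + 1*|exp(-4*I*pi/9) + 2*exp(8*I*pi/9) + exp(4*I*pi/9) + 2*exp(2*I*pi/9)|^2 + 1*|5*exp(-2*I*pi/3) + exp(2*I*pi/3)|^2 + 1*|2*exp(-2*I*pi/9) + exp(-8*I*pi/9) + exp(8*I*pi/9) + 2*exp(4*I*pi/9)|^2 + 1*|2*exp(-4*I*pi/9) + exp(-8*I*pi/9) + exp(8*I*pi/9) + 2*exp(2*I*pi/9)|^2 + 1*|exp(-2*I*pi/3) + 5*exp(2*I*pi/3)|^2 + 1*|2*exp(-2*I*pi/9) + exp(-4*I*pi/9) + 2*exp(-8*I*pi/9) + exp(4*I*pi/9)|^2 + 1*|2*exp(-4*I*pi/9) + exp(-2*I*pi/9) + exp(2*I*pi/9) + 2*exp(8*I*pi/9)|^2]
  = (1/9)[(36) + (10 + 8*exp(-2*I*pi/3) + 2*exp(-2*I*pi/9) + exp(-4*I*pi/9) + 2*exp(-8*I*pi/9) + 2*exp(8*I*pi/9) + exp(4*I*pi/9) + 2*exp(2*I*pi/9) + 8*exp(2*I*pi/3)) + (10 + 8*exp(-2*I*pi/3) + 2*exp(-4*I*pi/9) + 2*exp(-2*I*pi/9) + exp(-8*I*pi/9) + exp(8*I*pi/9) + 2*exp(2*I*pi/9) + 2*exp(4*I*pi/9) + 8*exp(2*I*pi/3)) + (21) + (10 + 8*exp(-2*I*pi/3) + 2*exp(-4*I*pi/9) + 2*exp(-8*I*pi/9) + exp(-2*I*pi/9) + exp(2*I*pi/9) + 2*exp(8*I*pi/9) + 2*exp(4*I*pi/9) + 8*exp(2*I*pi/3)) + (10 + 8*exp(-2*I*pi/3) + 2*exp(-4*I*pi/9) + 2*exp(-8*I*pi/9) + exp(-2*I*pi/9) + exp(2*I*pi/9) + 2*exp(8*I*pi/9) + 2*exp(4*I*pi/9) + 8*exp(2*I*pi/3)) + (21) + (10 + 8*exp(-2*I*pi/3) + 2*exp(-4*I*pi/9) + 2*exp(-2*I*pi/9) + exp(-8*I*pi/9) + exp(8*I*pi/9) + 2*exp(2*I*pi/9) + 2*exp(4*I*pi/9) + 8*exp(2*I*pi/3)) + (10 + 8*exp(-2*I*pi/3) + 2*exp(-2*I*pi/9) + exp(-4*I*pi/9) + 2*exp(-8*I*pi/9) + 2*exp(8*I*pi/9) + exp(4*I*pi/9) + 2*exp(2*I*pi/9) + 8*exp(2*I*pi/3))] = 90/9 = 10.
(Exp terms are combined using exp(i*s)*conj(exp(i*t)) = exp(i*(s-t)), and sums of them are collapsed using the identity that for every m > 1 the m distinct m-th roots of unity sum to 0, e.g. 1 + exp(2*I*pi/3) + exp(-2*I*pi/3) = 0.)
A character is irreducible iff <chi, chi> = 1, so this representation is reducible.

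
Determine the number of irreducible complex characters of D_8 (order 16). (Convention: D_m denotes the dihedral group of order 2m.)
7

Details: The number of irreducible complex representations of a finite group equals its number of conjugacy classes. D_8 has 7 conjugacy classes (n/2 + 3 for n even), so D_8 (order 16) has exactly 7 irreducible complex representations.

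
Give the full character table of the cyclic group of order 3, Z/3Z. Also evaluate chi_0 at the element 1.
Character table of Z/3Z (irreps indexed chi_0,...,chi_2 with chi_k(m) = zeta_3^(k*m), zeta_3 = exp(2*pi*i/3)):
  irrep \ class  {0} (size 1)  {1} (size 1)    {2} (size 1)  
  chi_0          1             1               1             
  chi_1          1             exp(2*I*pi/3)   exp(-2*I*pi/3)
  chi_2          1             exp(-2*I*pi/3)  exp(2*I*pi/3) 

Spot check: chi_0(1) = zeta_3^(0*1) = zeta_3^0 = 1.

Proof sketch: Z/3Z is abelian, so all 3 irreducible complex representations are 1-dimensional. They are given by chi_k(m) = zeta_3^(k*m) for k = 0,...,2. Row orthogonality: sum_m chi_k(m) conj(chi_l(m)) = 3 * [k = l].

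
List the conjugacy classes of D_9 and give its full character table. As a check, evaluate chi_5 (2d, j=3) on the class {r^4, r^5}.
Conjugacy classes: {e} of size 1, {r^1, r^8} of size 2, {r^2, r^7} of size 2, {r^3, r^6} of size 2, {r^4, r^5} of size 2, {s, sr, ..., sr^8} of size 9.
Character table:
  irrep \ class              {e} (size 1)  {r^1, r^8} (size 2)  {r^2, r^7} (size 2)  {r^3, r^6} (size 2)  {r^4, r^5} (size 2)  {s, sr, ..., sr^8} (size 9)
  chi_1 (triv)               1             1                    1                    1                    1                    1                          
  chi_2 (sign: r->1, s->-1)  1             1                    1                    1                    1                    -1                         
  chi_3 (2d, j=1)            2             2*cos(2*pi/9)        2*cos(4*pi/9)        -1                   -2*cos(pi/9)         0                          
  chi_4 (2d, j=2)            2             2*cos(4*pi/9)        -2*cos(pi/9)         -1                   2*cos(2*pi/9)        0                          
  chi_5 (2d, j=3)            2             -1                   -1                   2                    -1                   0                          
  chi_6 (2d, j=4)            2             -2*cos(pi/9)         2*cos(2*pi/9)        -1                   2*cos(4*pi/9)        0                          

Spot check: chi_5 (2d, j=3) on {r^4, r^5} = -1.

Argument: D_9 has order 2*9 = 18 with 6 conjugacy classes, hence 6 irreducibles. Sum of squared dims 1 + 1 + 4 + 4 + 4 + 4 = 18 = |G|. Linear characters come from the abelianisation; the 2-dimensional irreps have character r^k -> 2*cos(2*pi*j*k/9), reflections -> 0.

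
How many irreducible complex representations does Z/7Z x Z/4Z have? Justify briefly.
28

Proof sketch: The number of irreducible complex representations of a finite group equals its number of conjugacy classes. Z/7Z x Z/4Z is abelian of order 28, so every element is its own conjugacy class: 28 classes, so Z/7Z x Z/4Z (order 28) has exactly 28 irreducible complex representations.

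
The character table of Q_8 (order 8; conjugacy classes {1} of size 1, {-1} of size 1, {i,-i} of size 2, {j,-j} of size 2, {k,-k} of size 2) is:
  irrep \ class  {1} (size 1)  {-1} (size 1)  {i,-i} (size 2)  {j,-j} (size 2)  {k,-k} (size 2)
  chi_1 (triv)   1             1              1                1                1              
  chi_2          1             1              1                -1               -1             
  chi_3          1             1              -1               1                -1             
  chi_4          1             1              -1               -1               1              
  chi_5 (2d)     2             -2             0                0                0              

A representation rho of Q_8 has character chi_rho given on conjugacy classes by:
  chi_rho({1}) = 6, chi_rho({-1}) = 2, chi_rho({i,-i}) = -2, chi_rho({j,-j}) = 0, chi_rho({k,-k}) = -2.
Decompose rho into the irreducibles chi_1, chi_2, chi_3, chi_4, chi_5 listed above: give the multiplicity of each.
Multiplicities: chi_1: 0, chi_2: 1, chi_3: 2, chi_4: 1, chi_5: 1.

Working: Use <chi_rho, chi> = (1/|G|) sum_C |C| * chi_rho(C) * conj(chi(C)) with |G| = 8 for each irreducible chi in the table:
  <chi_rho, chi_1> = (1/8)[1*(6)*conj(1) + 1*(2)*conj(1) + 2*(-2)*conj(1) + 2*(0)*conj(1) + 2*(-2)*conj(1)]
      = (1/8)[(6) + (2) + (-4) + (0) + (-4)] = 0/8 = 0
  <chi_rho, chi_2> = (1/8)[1*(6)*conj(1) + 1*(2)*conj(1) + 2*(-2)*conj(1) + 2*(0)*conj(-1) + 2*(-2)*conj(-1)]
      = (1/8)[(6) + (2) + (-4) + (0) + (4)] = 8/8 = 1
  <chi_rho, chi_3> = (1/8)[1*(6)*conj(1) + 1*(2)*conj(1) + 2*(-2)*conj(-1) + 2*(0)*conj(1) + 2*(-2)*conj(-1)]
      = (1/8)[(6) + (2) + (4) + (0) + (4)] = 16/8 = 2
  <chi_rho, chi_4> = (1/8)[1*(6)*conj(1) + 1*(2)*conj(1) + 2*(-2)*conj(-1) + 2*(0)*conj(-1) + 2*(-2)*conj(1)]
      = (1/8)[(6) + (2) + (4) + (0) + (-4)] = 8/8 = 1
  <chi_rho, chi_5> = (1/8)[1*(6)*conj(2) + 1*(2)*conj(-2) + 2*(-2)*conj(0) + 2*(0)*conj(0) + 2*(-2)*conj(0)]
      = (1/8)[(12) + (-4) + (0) + (0) + (0)] = 8/8 = 1
Dimension check: dim(rho) = sum (mult * dim) = 0*1 + 1*1 + 2*1 + 1*1 + 1*2 = 6 = chi_rho(e) = 6.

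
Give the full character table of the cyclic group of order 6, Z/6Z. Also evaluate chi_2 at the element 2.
Character table of Z/6Z (irreps indexed chi_0,...,chi_5 with chi_k(m) = zeta_6^(k*m), zeta_6 = exp(2*pi*i/6)):
  irrep \ class  {0} (size 1)  {1} (size 1)    {2} (size 1)    {3} (size 1)  {4} (size 1)    {5} (size 1)  
  chi_0          1             1               1               1             1               1             
  chi_1          1             exp(I*pi/3)     exp(2*I*pi/3)   -1            exp(-2*I*pi/3)  exp(-I*pi/3)  
  chi_2          1             exp(2*I*pi/3)   exp(-2*I*pi/3)  1             exp(2*I*pi/3)   exp(-2*I*pi/3)
  chi_3          1             -1              1               -1            1               -1            
  chi_4          1             exp(-2*I*pi/3)  exp(2*I*pi/3)   1             exp(-2*I*pi/3)  exp(2*I*pi/3) 
  chi_5          1             exp(-I*pi/3)    exp(-2*I*pi/3)  -1            exp(2*I*pi/3)   exp(I*pi/3)   

Spot check: chi_2(2) = zeta_6^(2*2) = zeta_6^4 = exp(-2*I*pi/3).

Why: Z/6Z is abelian, so all 6 irreducible complex representations are 1-dimensional. They are given by chi_k(m) = zeta_6^(k*m) for k = 0,...,5. Row orthogonality: sum_m chi_k(m) conj(chi_l(m)) = 6 * [k = l].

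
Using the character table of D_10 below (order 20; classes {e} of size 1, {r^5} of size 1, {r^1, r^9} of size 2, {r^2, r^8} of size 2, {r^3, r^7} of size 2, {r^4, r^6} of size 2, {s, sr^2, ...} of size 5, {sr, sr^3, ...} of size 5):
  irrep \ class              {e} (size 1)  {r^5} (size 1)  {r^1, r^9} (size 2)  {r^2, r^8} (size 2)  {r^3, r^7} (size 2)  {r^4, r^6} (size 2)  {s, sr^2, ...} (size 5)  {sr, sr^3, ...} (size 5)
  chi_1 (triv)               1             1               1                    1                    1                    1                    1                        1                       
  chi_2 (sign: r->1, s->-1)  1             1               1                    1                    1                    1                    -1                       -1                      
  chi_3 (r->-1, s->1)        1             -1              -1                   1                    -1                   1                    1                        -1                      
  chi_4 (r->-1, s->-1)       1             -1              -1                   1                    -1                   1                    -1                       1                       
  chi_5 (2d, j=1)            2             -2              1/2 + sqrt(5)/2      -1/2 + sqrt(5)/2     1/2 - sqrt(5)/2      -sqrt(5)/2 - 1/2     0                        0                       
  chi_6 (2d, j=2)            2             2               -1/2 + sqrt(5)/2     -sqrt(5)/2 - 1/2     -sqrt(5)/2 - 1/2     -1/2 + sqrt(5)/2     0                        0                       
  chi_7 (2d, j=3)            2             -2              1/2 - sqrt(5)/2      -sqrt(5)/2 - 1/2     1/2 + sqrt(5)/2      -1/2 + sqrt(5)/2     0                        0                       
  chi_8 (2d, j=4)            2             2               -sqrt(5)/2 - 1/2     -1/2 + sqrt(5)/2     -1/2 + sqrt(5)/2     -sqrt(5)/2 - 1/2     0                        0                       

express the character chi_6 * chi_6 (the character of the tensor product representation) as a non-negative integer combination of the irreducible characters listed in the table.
chi_6 tensor chi_6 = chi_1 + chi_2 + chi_8 (all other irreducibles have multiplicity 0).

Justification: The character of a tensor product is the pointwise product (chi_6 * chi_6)(C) = chi_6(C) * chi_6(C):
  {e}: (2)*(2), {r^5}: (2)*(2), {r^1, r^9}: (-1/2 + sqrt(5)/2)*(-1/2 + sqrt(5)/2), {r^2, r^8}: (-sqrt(5)/2 - 1/2)*(-sqrt(5)/2 - 1/2), {r^3, r^7}: (-sqrt(5)/2 - 1/2)*(-sqrt(5)/2 - 1/2), {r^4, r^6}: (-1/2 + sqrt(5)/2)*(-1/2 + sqrt(5)/2), {s, sr^2, ...}: (0)*(0), {sr, sr^3, ...}: (0)*(0)
so (chi_6 * chi_6) takes values
  {e} -> 4, {r^5} -> 4, {r^1, r^9} -> 3/2 - sqrt(5)/2, {r^2, r^8} -> sqrt(5)/2 + 3/2, {r^3, r^7} -> sqrt(5)/2 + 3/2, {r^4, r^6} -> 3/2 - sqrt(5)/2, {s, sr^2, ...} -> 0, {sr, sr^3, ...} -> 0.
Now take the inner product of this character with each irreducible chi from the table, <chi_6*chi_6, chi> = (1/20) sum_C |C| (chi_6*chi_6)(C) conj(chi(C)):
  <chi_6*chi_6, chi_1> = (1/20)[1*(4)*conj(1) + 1*(4)*conj(1) + 2*(3/2 - sqrt(5)/2)*conj(1) + 2*(sqrt(5)/2 + 3/2)*conj(1) + 2*(sqrt(5)/2 + 3/2)*conj(1) + 2*(3/2 - sqrt(5)/2)*conj(1) + 5*(0)*conj(1) + 5*(0)*conj(1)]
      = (1/20)[(4) + (4) + (3 - sqrt(5)) + (sqrt(5) + 3) + (sqrt(5) + 3) + (3 - sqrt(5)) + (0) + (0)] = 20/20 = 1
  <chi_6*chi_6, chi_2> = (1/20)[1*(4)*conj(1) + 1*(4)*conj(1) + 2*(3/2 - sqrt(5)/2)*conj(1) + 2*(sqrt(5)/2 + 3/2)*conj(1) + 2*(sqrt(5)/2 + 3/2)*conj(1) + 2*(3/2 - sqrt(5)/2)*conj(1) + 5*(0)*conj(-1) + 5*(0)*conj(-1)]
      = (1/20)[(4) + (4) + (3 - sqrt(5)) + (sqrt(5) + 3) + (sqrt(5) + 3) + (3 - sqrt(5)) + (0) + (0)] = 20/20 = 1
  <chi_6*chi_6, chi_3> = (1/20)[1*(4)*conj(1) + 1*(4)*conj(-1) + 2*(3/2 - sqrt(5)/2)*conj(-1) + 2*(sqrt(5)/2 + 3/2)*conj(1) + 2*(sqrt(5)/2 + 3/2)*conj(-1) + 2*(3/2 - sqrt(5)/2)*conj(1) + 5*(0)*conj(1) + 5*(0)*conj(-1)]
      = (1/20)[(4) + (-4) + (-3 + sqrt(5)) + (sqrt(5) + 3) + (-3 - sqrt(5)) + (3 - sqrt(5)) + (0) + (0)] = 0/20 = 0
  <chi_6*chi_6, chi_4> = (1/20)[1*(4)*conj(1) + 1*(4)*conj(-1) + 2*(3/2 - sqrt(5)/2)*conj(-1) + 2*(sqrt(5)/2 + 3/2)*conj(1) + 2*(sqrt(5)/2 + 3/2)*conj(-1) + 2*(3/2 - sqrt(5)/2)*conj(1) + 5*(0)*conj(-1) + 5*(0)*conj(1)]
      = (1/20)[(4) + (-4) + (-3 + sqrt(5)) + (sqrt(5) + 3) + (-3 - sqrt(5)) + (3 - sqrt(5)) + (0) + (0)] = 0/20 = 0
  <chi_6*chi_6, chi_5> = (1/20)[1*(4)*conj(2) + 1*(4)*conj(-2) + 2*(3/2 - sqrt(5)/2)*conj(1/2 + sqrt(5)/2) + 2*(sqrt(5)/2 + 3/2)*conj(-1/2 + sqrt(5)/2) + 2*(sqrt(5)/2 + 3/2)*conj(1/2 - sqrt(5)/2) + 2*(3/2 - sqrt(5)/2)*conj(-sqrt(5)/2 - 1/2) + 5*(0)*conj(0) + 5*(0)*conj(0)]
      = (1/20)[(8) + (-8) + (-1 + sqrt(5)) + (1 + sqrt(5)) + (-sqrt(5) - 1) + (1 - sqrt(5)) + (0) + (0)] = 0/20 = 0
  <chi_6*chi_6, chi_6> = (1/20)[1*(4)*conj(2) + 1*(4)*conj(2) + 2*(3/2 - sqrt(5)/2)*conj(-1/2 + sqrt(5)/2) + 2*(sqrt(5)/2 + 3/2)*conj(-sqrt(5)/2 - 1/2) + 2*(sqrt(5)/2 + 3/2)*conj(-sqrt(5)/2 - 1/2) + 2*(3/2 - sqrt(5)/2)*conj(-1/2 + sqrt(5)/2) + 5*(0)*conj(0) + 5*(0)*conj(0)]
      = (1/20)[(8) + (8) + (-4 + 2*sqrt(5)) + (-2*sqrt(5) - 4) + (-2*sqrt(5) - 4) + (-4 + 2*sqrt(5)) + (0) + (0)] = 0/20 = 0
  <chi_6*chi_6, chi_7> = (1/20)[1*(4)*conj(2) + 1*(4)*conj(-2) + 2*(3/2 - sqrt(5)/2)*conj(1/2 - sqrt(5)/2) + 2*(sqrt(5)/2 + 3/2)*conj(-sqrt(5)/2 - 1/2) + 2*(sqrt(5)/2 + 3/2)*conj(1/2 + sqrt(5)/2) + 2*(3/2 - sqrt(5)/2)*conj(-1/2 + sqrt(5)/2) + 5*(0)*conj(0) + 5*(0)*conj(0)]
      = (1/20)[(8) + (-8) + (4 - 2*sqrt(5)) + (-2*sqrt(5) - 4) + (4 + 2*sqrt(5)) + (-4 + 2*sqrt(5)) + (0) + (0)] = 0/20 = 0
  <chi_6*chi_6, chi_8> = (1/20)[1*(4)*conj(2) + 1*(4)*conj(2) + 2*(3/2 - sqrt(5)/2)*conj(-sqrt(5)/2 - 1/2) + 2*(sqrt(5)/2 + 3/2)*conj(-1/2 + sqrt(5)/2) + 2*(sqrt(5)/2 + 3/2)*conj(-1/2 + sqrt(5)/2) + 2*(3/2 - sqrt(5)/2)*conj(-sqrt(5)/2 - 1/2) + 5*(0)*conj(0) + 5*(0)*conj(0)]
      = (1/20)[(8) + (8) + (1 - sqrt(5)) + (1 + sqrt(5)) + (1 + sqrt(5)) + (1 - sqrt(5)) + (0) + (0)] = 20/20 = 1
Hence the multiplicities are chi_1: 1, chi_2: 1, chi_8: 1. Dimension check: dim(chi_6)*dim(chi_6) = 2*2 = 4 and sum (mult * dim) = 1*1 + 1*1 + 1*2 = 4.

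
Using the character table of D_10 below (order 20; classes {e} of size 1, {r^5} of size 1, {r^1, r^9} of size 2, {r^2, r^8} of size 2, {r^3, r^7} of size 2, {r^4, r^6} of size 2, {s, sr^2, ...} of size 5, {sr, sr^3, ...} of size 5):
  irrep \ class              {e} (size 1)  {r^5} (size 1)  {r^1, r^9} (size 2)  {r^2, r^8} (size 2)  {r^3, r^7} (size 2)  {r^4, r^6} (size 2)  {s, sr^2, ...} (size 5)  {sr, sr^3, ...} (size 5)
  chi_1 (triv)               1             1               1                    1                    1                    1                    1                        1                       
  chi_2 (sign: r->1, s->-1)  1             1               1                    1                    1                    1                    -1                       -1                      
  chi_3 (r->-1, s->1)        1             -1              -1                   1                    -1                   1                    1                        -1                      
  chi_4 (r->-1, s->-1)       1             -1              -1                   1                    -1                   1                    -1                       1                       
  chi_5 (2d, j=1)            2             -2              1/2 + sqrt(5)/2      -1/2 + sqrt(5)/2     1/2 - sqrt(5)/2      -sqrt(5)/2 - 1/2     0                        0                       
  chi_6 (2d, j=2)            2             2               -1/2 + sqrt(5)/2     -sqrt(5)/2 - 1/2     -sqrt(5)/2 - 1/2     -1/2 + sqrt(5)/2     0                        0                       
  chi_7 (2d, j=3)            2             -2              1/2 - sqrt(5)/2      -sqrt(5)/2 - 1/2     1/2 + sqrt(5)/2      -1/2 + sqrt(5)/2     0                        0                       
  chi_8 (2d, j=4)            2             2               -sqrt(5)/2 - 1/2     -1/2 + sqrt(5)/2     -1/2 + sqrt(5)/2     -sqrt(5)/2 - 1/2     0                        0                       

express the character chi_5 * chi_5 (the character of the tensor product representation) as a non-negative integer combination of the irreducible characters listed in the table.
chi_5 tensor chi_5 = chi_1 + chi_2 + chi_6 (all other irreducibles have multiplicity 0).

Details: The character of a tensor product is the pointwise product (chi_5 * chi_5)(C) = chi_5(C) * chi_5(C):
  {e}: (2)*(2), {r^5}: (-2)*(-2), {r^1, r^9}: (1/2 + sqrt(5)/2)*(1/2 + sqrt(5)/2), {r^2, r^8}: (-1/2 + sqrt(5)/2)*(-1/2 + sqrt(5)/2), {r^3, r^7}: (1/2 - sqrt(5)/2)*(1/2 - sqrt(5)/2), {r^4, r^6}: (-sqrt(5)/2 - 1/2)*(-sqrt(5)/2 - 1/2), {s, sr^2, ...}: (0)*(0), {sr, sr^3, ...}: (0)*(0)
so (chi_5 * chi_5) takes values
  {e} -> 4, {r^5} -> 4, {r^1, r^9} -> sqrt(5)/2 + 3/2, {r^2, r^8} -> 3/2 - sqrt(5)/2, {r^3, r^7} -> 3/2 - sqrt(5)/2, {r^4, r^6} -> sqrt(5)/2 + 3/2, {s, sr^2, ...} -> 0, {sr, sr^3, ...} -> 0.
Now take the inner product of this character with each irreducible chi from the table, <chi_5*chi_5, chi> = (1/20) sum_C |C| (chi_5*chi_5)(C) conj(chi(C)):
  <chi_5*chi_5, chi_1> = (1/20)[1*(4)*conj(1) + 1*(4)*conj(1) + 2*(sqrt(5)/2 + 3/2)*conj(1) + 2*(3/2 - sqrt(5)/2)*conj(1) + 2*(3/2 - sqrt(5)/2)*conj(1) + 2*(sqrt(5)/2 + 3/2)*conj(1) + 5*(0)*conj(1) + 5*(0)*conj(1)]
      = (1/20)[(4) + (4) + (sqrt(5) + 3) + (3 - sqrt(5)) + (3 - sqrt(5)) + (sqrt(5) + 3) + (0) + (0)] = 20/20 = 1
  <chi_5*chi_5, chi_2> = (1/20)[1*(4)*conj(1) + 1*(4)*conj(1) + 2*(sqrt(5)/2 + 3/2)*conj(1) + 2*(3/2 - sqrt(5)/2)*conj(1) + 2*(3/2 - sqrt(5)/2)*conj(1) + 2*(sqrt(5)/2 + 3/2)*conj(1) + 5*(0)*conj(-1) + 5*(0)*conj(-1)]
      = (1/20)[(4) + (4) + (sqrt(5) + 3) + (3 - sqrt(5)) + (3 - sqrt(5)) + (sqrt(5) + 3) + (0) + (0)] = 20/20 = 1
  <chi_5*chi_5, chi_3> = (1/20)[1*(4)*conj(1) + 1*(4)*conj(-1) + 2*(sqrt(5)/2 + 3/2)*conj(-1) + 2*(3/2 - sqrt(5)/2)*conj(1) + 2*(3/2 - sqrt(5)/2)*conj(-1) + 2*(sqrt(5)/2 + 3/2)*conj(1) + 5*(0)*conj(1) + 5*(0)*conj(-1)]
      = (1/20)[(4) + (-4) + (-3 - sqrt(5)) + (3 - sqrt(5)) + (-3 + sqrt(5)) + (sqrt(5) + 3) + (0) + (0)] = 0/20 = 0
  <chi_5*chi_5, chi_4> = (1/20)[1*(4)*conj(1) + 1*(4)*conj(-1) + 2*(sqrt(5)/2 + 3/2)*conj(-1) + 2*(3/2 - sqrt(5)/2)*conj(1) + 2*(3/2 - sqrt(5)/2)*conj(-1) + 2*(sqrt(5)/2 + 3/2)*conj(1) + 5*(0)*conj(-1) + 5*(0)*conj(1)]
      = (1/20)[(4) + (-4) + (-3 - sqrt(5)) + (3 - sqrt(5)) + (-3 + sqrt(5)) + (sqrt(5) + 3) + (0) + (0)] = 0/20 = 0
  <chi_5*chi_5, chi_5> = (1/20)[1*(4)*conj(2) + 1*(4)*conj(-2) + 2*(sqrt(5)/2 + 3/2)*conj(1/2 + sqrt(5)/2) + 2*(3/2 - sqrt(5)/2)*conj(-1/2 + sqrt(5)/2) + 2*(3/2 - sqrt(5)/2)*conj(1/2 - sqrt(5)/2) + 2*(sqrt(5)/2 + 3/2)*conj(-sqrt(5)/2 - 1/2) + 5*(0)*conj(0) + 5*(0)*conj(0)]
      = (1/20)[(8) + (-8) + (4 + 2*sqrt(5)) + (-4 + 2*sqrt(5)) + (4 - 2*sqrt(5)) + (-2*sqrt(5) - 4) + (0) + (0)] = 0/20 = 0
  <chi_5*chi_5, chi_6> = (1/20)[1*(4)*conj(2) + 1*(4)*conj(2) + 2*(sqrt(5)/2 + 3/2)*conj(-1/2 + sqrt(5)/2) + 2*(3/2 - sqrt(5)/2)*conj(-sqrt(5)/2 - 1/2) + 2*(3/2 - sqrt(5)/2)*conj(-sqrt(5)/2 - 1/2) + 2*(sqrt(5)/2 + 3/2)*conj(-1/2 + sqrt(5)/2) + 5*(0)*conj(0) + 5*(0)*conj(0)]
      = (1/20)[(8) + (8) + (1 + sqrt(5)) + (1 - sqrt(5)) + (1 - sqrt(5)) + (1 + sqrt(5)) + (0) + (0)] = 20/20 = 1
  <chi_5*chi_5, chi_7> = (1/20)[1*(4)*conj(2) + 1*(4)*conj(-2) + 2*(sqrt(5)/2 + 3/2)*conj(1/2 - sqrt(5)/2) + 2*(3/2 - sqrt(5)/2)*conj(-sqrt(5)/2 - 1/2) + 2*(3/2 - sqrt(5)/2)*conj(1/2 + sqrt(5)/2) + 2*(sqrt(5)/2 + 3/2)*conj(-1/2 + sqrt(5)/2) + 5*(0)*conj(0) + 5*(0)*conj(0)]
      = (1/20)[(8) + (-8) + (-sqrt(5) - 1) + (1 - sqrt(5)) + (-1 + sqrt(5)) + (1 + sqrt(5)) + (0) + (0)] = 0/20 = 0
  <chi_5*chi_5, chi_8> = (1/20)[1*(4)*conj(2) + 1*(4)*conj(2) + 2*(sqrt(5)/2 + 3/2)*conj(-sqrt(5)/2 - 1/2) + 2*(3/2 - sqrt(5)/2)*conj(-1/2 + sqrt(5)/2) + 2*(3/2 - sqrt(5)/2)*conj(-1/2 + sqrt(5)/2) + 2*(sqrt(5)/2 + 3/2)*conj(-sqrt(5)/2 - 1/2) + 5*(0)*conj(0) + 5*(0)*conj(0)]
      = (1/20)[(8) + (8) + (-2*sqrt(5) - 4) + (-4 + 2*sqrt(5)) + (-4 + 2*sqrt(5)) + (-2*sqrt(5) - 4) + (0) + (0)] = 0/20 = 0
Hence the multiplicities are chi_1: 1, chi_2: 1, chi_6: 1. Dimension check: dim(chi_5)*dim(chi_5) = 2*2 = 4 and sum (mult * dim) = 1*1 + 1*1 + 1*2 = 4.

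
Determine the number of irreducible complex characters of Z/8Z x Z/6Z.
48

Justification: The number of irreducible complex representations of a finite group equals its number of conjugacy classes. Z/8Z x Z/6Z is abelian of order 48, so every element is its own conjugacy class: 48 classes, so Z/8Z x Z/6Z (order 48) has exactly 48 irreducible complex representations.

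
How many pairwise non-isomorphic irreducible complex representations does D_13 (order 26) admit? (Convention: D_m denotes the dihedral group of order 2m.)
8

Working: The number of irreducible complex representations of a finite group equals its number of conjugacy classes. D_13 has 8 conjugacy classes ((n+3)/2 for n odd), so D_13 (order 26) has exactly 8 irreducible complex representations.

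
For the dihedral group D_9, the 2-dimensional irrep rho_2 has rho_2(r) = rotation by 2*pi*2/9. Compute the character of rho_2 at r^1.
chi_{rho_2}(r^1) = 2*cos(2*pi*2*1/9) = 2*cos(4*pi/9)

rho_2(r^1) is rotation by angle 2*pi*2*1/9, whose trace is 2*cos(2*pi*2*1/9) = 2*cos(4*pi/9).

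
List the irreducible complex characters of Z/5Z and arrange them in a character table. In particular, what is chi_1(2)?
Character table of Z/5Z (irreps indexed chi_0,...,chi_4 with chi_k(m) = zeta_5^(k*m), zeta_5 = exp(2*pi*i/5)):
  irrep \ class  {0} (size 1)  {1} (size 1)    {2} (size 1)    {3} (size 1)    {4} (size 1)  
  chi_0          1             1               1               1               1             
  chi_1          1             exp(2*I*pi/5)   exp(4*I*pi/5)   exp(-4*I*pi/5)  exp(-2*I*pi/5)
  chi_2          1             exp(4*I*pi/5)   exp(-2*I*pi/5)  exp(2*I*pi/5)   exp(-4*I*pi/5)
  chi_3          1             exp(-4*I*pi/5)  exp(2*I*pi/5)   exp(-2*I*pi/5)  exp(4*I*pi/5) 
  chi_4          1             exp(-2*I*pi/5)  exp(-4*I*pi/5)  exp(4*I*pi/5)   exp(2*I*pi/5) 

Spot check: chi_1(2) = zeta_5^(1*2) = zeta_5^2 = exp(4*I*pi/5).

Reasoning: Z/5Z is abelian, so all 5 irreducible complex representations are 1-dimensional. They are given by chi_k(m) = zeta_5^(k*m) for k = 0,...,4. Row orthogonality: sum_m chi_k(m) conj(chi_l(m)) = 5 * [k = l].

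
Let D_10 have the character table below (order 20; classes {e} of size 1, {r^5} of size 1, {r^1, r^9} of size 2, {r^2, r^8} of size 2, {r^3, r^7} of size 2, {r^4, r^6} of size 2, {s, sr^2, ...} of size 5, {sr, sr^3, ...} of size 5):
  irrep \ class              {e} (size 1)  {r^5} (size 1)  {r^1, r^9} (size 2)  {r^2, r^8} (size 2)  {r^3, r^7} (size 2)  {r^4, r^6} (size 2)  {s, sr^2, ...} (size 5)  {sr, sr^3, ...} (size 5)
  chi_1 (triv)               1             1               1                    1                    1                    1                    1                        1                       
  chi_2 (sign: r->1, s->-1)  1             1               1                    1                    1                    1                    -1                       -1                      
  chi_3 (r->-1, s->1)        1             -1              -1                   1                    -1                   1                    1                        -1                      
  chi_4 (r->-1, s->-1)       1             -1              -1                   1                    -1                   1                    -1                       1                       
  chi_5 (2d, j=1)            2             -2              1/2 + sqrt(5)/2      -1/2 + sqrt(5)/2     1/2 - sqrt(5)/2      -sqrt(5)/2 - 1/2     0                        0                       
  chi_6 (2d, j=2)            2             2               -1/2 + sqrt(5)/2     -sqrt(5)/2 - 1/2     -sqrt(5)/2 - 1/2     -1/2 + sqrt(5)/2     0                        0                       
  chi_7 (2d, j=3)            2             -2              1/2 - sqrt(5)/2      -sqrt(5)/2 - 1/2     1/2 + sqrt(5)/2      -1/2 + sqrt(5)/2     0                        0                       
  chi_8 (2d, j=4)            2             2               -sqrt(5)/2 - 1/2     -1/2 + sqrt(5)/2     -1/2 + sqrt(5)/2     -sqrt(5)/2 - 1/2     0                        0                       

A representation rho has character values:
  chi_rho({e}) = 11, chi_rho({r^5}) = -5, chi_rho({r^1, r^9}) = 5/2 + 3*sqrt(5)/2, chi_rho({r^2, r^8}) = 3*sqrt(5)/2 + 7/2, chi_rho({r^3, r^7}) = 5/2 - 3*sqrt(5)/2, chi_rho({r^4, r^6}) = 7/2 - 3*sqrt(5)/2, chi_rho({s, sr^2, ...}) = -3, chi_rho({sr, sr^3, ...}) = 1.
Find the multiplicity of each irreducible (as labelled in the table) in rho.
Multiplicities: chi_1: 1, chi_2: 2, chi_3: 0, chi_4: 2, chi_5: 3, chi_6: 0, chi_7: 0, chi_8: 0.

Explanation: Use <chi_rho, chi> = (1/|G|) sum_C |C| * chi_rho(C) * conj(chi(C)) with |G| = 20 for each irreducible chi in the table:
  <chi_rho, chi_1> = (1/20)[1*(11)*conj(1) + 1*(-5)*conj(1) + 2*(5/2 + 3*sqrt(5)/2)*conj(1) + 2*(3*sqrt(5)/2 + 7/2)*conj(1) + 2*(5/2 - 3*sqrt(5)/2)*conj(1) + 2*(7/2 - 3*sqrt(5)/2)*conj(1) + 5*(-3)*conj(1) + 5*(1)*conj(1)]
      = (1/20)[(11) + (-5) + (5 + 3*sqrt(5)) + (3*sqrt(5) + 7) + (5 - 3*sqrt(5)) + (7 - 3*sqrt(5)) + (-15) + (5)] = 20/20 = 1
  <chi_rho, chi_2> = (1/20)[1*(11)*conj(1) + 1*(-5)*conj(1) + 2*(5/2 + 3*sqrt(5)/2)*conj(1) + 2*(3*sqrt(5)/2 + 7/2)*conj(1) + 2*(5/2 - 3*sqrt(5)/2)*conj(1) + 2*(7/2 - 3*sqrt(5)/2)*conj(1) + 5*(-3)*conj(-1) + 5*(1)*conj(-1)]
      = (1/20)[(11) + (-5) + (5 + 3*sqrt(5)) + (3*sqrt(5) + 7) + (5 - 3*sqrt(5)) + (7 - 3*sqrt(5)) + (15) + (-5)] = 40/20 = 2
  <chi_rho, chi_3> = (1/20)[1*(11)*conj(1) + 1*(-5)*conj(-1) + 2*(5/2 + 3*sqrt(5)/2)*conj(-1) + 2*(3*sqrt(5)/2 + 7/2)*conj(1) + 2*(5/2 - 3*sqrt(5)/2)*conj(-1) + 2*(7/2 - 3*sqrt(5)/2)*conj(1) + 5*(-3)*conj(1) + 5*(1)*conj(-1)]
      = (1/20)[(11) + (5) + (-3*sqrt(5) - 5) + (3*sqrt(5) + 7) + (-5 + 3*sqrt(5)) + (7 - 3*sqrt(5)) + (-15) + (-5)] = 0/20 = 0
  <chi_rho, chi_4> = (1/20)[1*(11)*conj(1) + 1*(-5)*conj(-1) + 2*(5/2 + 3*sqrt(5)/2)*conj(-1) + 2*(3*sqrt(5)/2 + 7/2)*conj(1) + 2*(5/2 - 3*sqrt(5)/2)*conj(-1) + 2*(7/2 - 3*sqrt(5)/2)*conj(1) + 5*(-3)*conj(-1) + 5*(1)*conj(1)]
      = (1/20)[(11) + (5) + (-3*sqrt(5) - 5) + (3*sqrt(5) + 7) + (-5 + 3*sqrt(5)) + (7 - 3*sqrt(5)) + (15) + (5)] = 40/20 = 2
  <chi_rho, chi_5> = (1/20)[1*(11)*conj(2) + 1*(-5)*conj(-2) + 2*(5/2 + 3*sqrt(5)/2)*conj(1/2 + sqrt(5)/2) + 2*(3*sqrt(5)/2 + 7/2)*conj(-1/2 + sqrt(5)/2) + 2*(5/2 - 3*sqrt(5)/2)*conj(1/2 - sqrt(5)/2) + 2*(7/2 - 3*sqrt(5)/2)*conj(-sqrt(5)/2 - 1/2) + 5*(-3)*conj(0) + 5*(1)*conj(0)]
      = (1/20)[(22) + (10) + (4*sqrt(5) + 10) + (4 + 2*sqrt(5)) + (10 - 4*sqrt(5)) + (4 - 2*sqrt(5)) + (0) + (0)] = 60/20 = 3
  <chi_rho, chi_6> = (1/20)[1*(11)*conj(2) + 1*(-5)*conj(2) + 2*(5/2 + 3*sqrt(5)/2)*conj(-1/2 + sqrt(5)/2) + 2*(3*sqrt(5)/2 + 7/2)*conj(-sqrt(5)/2 - 1/2) + 2*(5/2 - 3*sqrt(5)/2)*conj(-sqrt(5)/2 - 1/2) + 2*(7/2 - 3*sqrt(5)/2)*conj(-1/2 + sqrt(5)/2) + 5*(-3)*conj(0) + 5*(1)*conj(0)]
      = (1/20)[(22) + (-10) + (sqrt(5) + 5) + (-5*sqrt(5) - 11) + (5 - sqrt(5)) + (-11 + 5*sqrt(5)) + (0) + (0)] = 0/20 = 0
  <chi_rho, chi_7> = (1/20)[1*(11)*conj(2) + 1*(-5)*conj(-2) + 2*(5/2 + 3*sqrt(5)/2)*conj(1/2 - sqrt(5)/2) + 2*(3*sqrt(5)/2 + 7/2)*conj(-sqrt(5)/2 - 1/2) + 2*(5/2 - 3*sqrt(5)/2)*conj(1/2 + sqrt(5)/2) + 2*(7/2 - 3*sqrt(5)/2)*conj(-1/2 + sqrt(5)/2) + 5*(-3)*conj(0) + 5*(1)*conj(0)]
      = (1/20)[(22) + (10) + (-5 - sqrt(5)) + (-5*sqrt(5) - 11) + (-5 + sqrt(5)) + (-11 + 5*sqrt(5)) + (0) + (0)] = 0/20 = 0
  <chi_rho, chi_8> = (1/20)[1*(11)*conj(2) + 1*(-5)*conj(2) + 2*(5/2 + 3*sqrt(5)/2)*conj(-sqrt(5)/2 - 1/2) + 2*(3*sqrt(5)/2 + 7/2)*conj(-1/2 + sqrt(5)/2) + 2*(5/2 - 3*sqrt(5)/2)*conj(-1/2 + sqrt(5)/2) + 2*(7/2 - 3*sqrt(5)/2)*conj(-sqrt(5)/2 - 1/2) + 5*(-3)*conj(0) + 5*(1)*conj(0)]
      = (1/20)[(22) + (-10) + (-10 - 4*sqrt(5)) + (4 + 2*sqrt(5)) + (-10 + 4*sqrt(5)) + (4 - 2*sqrt(5)) + (0) + (0)] = 0/20 = 0
Dimension check: dim(rho) = sum (mult * dim) = 1*1 + 2*1 + 0*1 + 2*1 + 3*2 + 0*2 + 0*2 + 0*2 = 11 = chi_rho(e) = 11.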